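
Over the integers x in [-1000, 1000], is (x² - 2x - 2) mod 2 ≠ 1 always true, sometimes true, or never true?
Holds at x = 0: LHS = (0² - 2·0 - 2) mod 2 = (-2) mod 2 = 0; 0 ≠ 1 — holds
Fails at x = 1: LHS = (1² - 2·1 - 2) mod 2 = (-3) mod 2 = 1; 1 ≠ 1 — FAILS
It is satisfied by some integers in the range but not all.

Answer: Sometimes true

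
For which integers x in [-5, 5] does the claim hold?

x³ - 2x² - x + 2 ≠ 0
Holds for: {-5, -4, -3, -2, 0, 3, 4, 5}
Fails for: {-1, 1, 2}

Answer: {-5, -4, -3, -2, 0, 3, 4, 5}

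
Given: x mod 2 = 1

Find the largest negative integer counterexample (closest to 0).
Testing negative integers from -1 downward:
x = -1: LHS = (-1) mod 2 = 1; 1 = 1 — holds
x = -2: LHS = (-2) mod 2 = 0; 0 = 1 — FAILS  ← closest negative counterexample to 0

Answer: x = -2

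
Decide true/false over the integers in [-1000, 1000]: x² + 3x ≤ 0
The claim fails at x = 1:
x = 1: LHS = 1² + 3·1 = 4; 4 ≤ 0 — FAILS

Because a single integer refutes it, the statement is false.

Answer: False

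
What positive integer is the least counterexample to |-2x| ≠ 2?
Testing positive integers:
x = 1: LHS = |-2·1| = |-2| = 2; 2 ≠ 2 — FAILS  ← smallest positive counterexample

Answer: x = 1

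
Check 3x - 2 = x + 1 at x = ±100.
x = 100: LHS = 3·100 - 2 = 298, RHS = 100 + 1 = 101; 298 = 101 — FAILS
x = -100: LHS = 3·(-100) - 2 = -302, RHS = (-100) + 1 = -99; -302 = -99 — FAILS

Answer: No, fails for both x = 100 and x = -100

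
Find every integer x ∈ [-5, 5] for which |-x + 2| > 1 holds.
Holds for: {-5, -4, -3, -2, -1, 0, 4, 5}
Fails for: {1, 2, 3}

Answer: {-5, -4, -3, -2, -1, 0, 4, 5}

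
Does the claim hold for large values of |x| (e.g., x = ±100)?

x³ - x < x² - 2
x = 100: LHS = 100³ - 100 = 999900, RHS = 100² - 2 = 9998; 999900 < 9998 — FAILS
x = -100: LHS = (-100)³ - (-100) = -999900, RHS = (-100)² - 2 = 9998; -999900 < 9998 — holds

Answer: Partially: fails for x = 100, holds for x = -100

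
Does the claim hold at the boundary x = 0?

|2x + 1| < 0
x = 0: LHS = |2·0 + 1| = |1| = 1; 1 < 0 — FAILS

The relation fails at x = 0, so x = 0 is a counterexample.

Answer: No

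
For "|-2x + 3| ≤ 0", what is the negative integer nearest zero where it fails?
Testing negative integers from -1 downward:
x = -1: LHS = |-2·(-1) + 3| = |5| = 5; 5 ≤ 0 — FAILS  ← closest negative counterexample to 0

Answer: x = -1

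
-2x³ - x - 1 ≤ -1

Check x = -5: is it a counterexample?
Substitute x = -5 into the relation:
x = -5: LHS = -2·(-5)³ - (-5) - 1 = 254; 254 ≤ -1 — FAILS

Since the claim fails at x = -5, this value is a counterexample.

Answer: Yes, x = -5 is a counterexample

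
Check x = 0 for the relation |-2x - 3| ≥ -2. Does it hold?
x = 0: LHS = |-2·0 - 3| = |-3| = 3; 3 ≥ -2 — holds

The relation is satisfied at x = 0.

Answer: Yes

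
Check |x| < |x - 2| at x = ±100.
x = 100: LHS = |100| = 100, RHS = |100 - 2| = |98| = 98; 100 < 98 — FAILS
x = -100: LHS = |-100| = 100, RHS = |(-100) - 2| = |-102| = 102; 100 < 102 — holds

Answer: Partially: fails for x = 100, holds for x = -100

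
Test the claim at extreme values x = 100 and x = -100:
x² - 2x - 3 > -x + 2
x = 100: LHS = 100² - 2·100 - 3 = 9797, RHS = -100 + 2 = -98; 9797 > -98 — holds
x = -100: LHS = (-100)² - 2·(-100) - 3 = 10197, RHS = -(-100) + 2 = 102; 10197 > 102 — holds

Answer: Yes, holds for both x = 100 and x = -100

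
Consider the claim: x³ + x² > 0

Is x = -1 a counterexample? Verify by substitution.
Substitute x = -1 into the relation:
x = -1: LHS = (-1)³ + (-1)² = 0; 0 > 0 — FAILS

Since the claim fails at x = -1, this value is a counterexample.

Answer: Yes, x = -1 is a counterexample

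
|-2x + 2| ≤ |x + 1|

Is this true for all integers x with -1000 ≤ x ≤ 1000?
The claim fails at x = 0:
x = 0: LHS = |-2·0 + 2| = |2| = 2, RHS = |0 + 1| = |1| = 1; 2 ≤ 1 — FAILS

Because a single integer refutes it, the statement is false.

Answer: False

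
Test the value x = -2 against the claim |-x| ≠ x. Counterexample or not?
Substitute x = -2 into the relation:
x = -2: LHS = |-(-2)| = |2| = 2; 2 ≠ -2 — holds

The claim holds here, so x = -2 is not a counterexample. (A counterexample exists elsewhere, e.g. x = 0.)

Answer: No, x = -2 is not a counterexample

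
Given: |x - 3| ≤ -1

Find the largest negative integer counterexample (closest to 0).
Testing negative integers from -1 downward:
x = -1: LHS = |(-1) - 3| = |-4| = 4; 4 ≤ -1 — FAILS  ← closest negative counterexample to 0

Answer: x = -1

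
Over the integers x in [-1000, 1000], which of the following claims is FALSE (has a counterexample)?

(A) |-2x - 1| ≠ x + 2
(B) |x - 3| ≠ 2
(A) x = 1: LHS = |-2·1 - 1| = |-3| = 3, RHS = 1 + 2 = 3; 3 ≠ 3 — FAILS
(B) x = 1: LHS = |1 - 3| = |-2| = 2; 2 ≠ 2 — FAILS

Answer: Both A and B are false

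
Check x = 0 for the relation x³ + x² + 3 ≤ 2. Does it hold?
x = 0: LHS = 0³ + 0² + 3 = 3; 3 ≤ 2 — FAILS

The relation fails at x = 0, so x = 0 is a counterexample.

Answer: No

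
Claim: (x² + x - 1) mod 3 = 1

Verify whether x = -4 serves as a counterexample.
Substitute x = -4 into the relation:
x = -4: LHS = ((-4)² + (-4) - 1) mod 3 = 11 mod 3 = 2; 2 = 1 — FAILS

Since the claim fails at x = -4, this value is a counterexample.

Answer: Yes, x = -4 is a counterexample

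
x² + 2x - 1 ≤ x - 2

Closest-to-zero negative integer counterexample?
Testing negative integers from -1 downward:
x = -1: LHS = (-1)² + 2·(-1) - 1 = -2, RHS = (-1) - 2 = -3; -2 ≤ -3 — FAILS  ← closest negative counterexample to 0

Answer: x = -1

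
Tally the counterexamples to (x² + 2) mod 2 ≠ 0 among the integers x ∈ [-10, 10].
Counterexamples in [-10, 10]: {-10, -8, -6, -4, -2, 0, 2, 4, 6, 8, 10}.

Counting them gives 11 values.

Answer: 11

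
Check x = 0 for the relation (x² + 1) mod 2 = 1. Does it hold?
x = 0: LHS = (0² + 1) mod 2 = 1 mod 2 = 1; 1 = 1 — holds

The relation is satisfied at x = 0.

Answer: Yes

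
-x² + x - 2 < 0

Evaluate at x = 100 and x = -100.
x = 100: LHS = -100² + 100 - 2 = -9902; -9902 < 0 — holds
x = -100: LHS = -(-100)² + (-100) - 2 = -10102; -10102 < 0 — holds

Answer: Yes, holds for both x = 100 and x = -100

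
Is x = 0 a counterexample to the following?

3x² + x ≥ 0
Substitute x = 0 into the relation:
x = 0: LHS = 3·0² + 0 = 0; 0 ≥ 0 — holds

The relation holds at x = 0, so it is not a counterexample.

Answer: No, x = 0 is not a counterexample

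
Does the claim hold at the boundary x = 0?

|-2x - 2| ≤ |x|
x = 0: LHS = |-2·0 - 2| = |-2| = 2, RHS = |0| = 0; 2 ≤ 0 — FAILS

The relation fails at x = 0, so x = 0 is a counterexample.

Answer: No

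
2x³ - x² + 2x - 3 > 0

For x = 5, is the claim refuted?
Substitute x = 5 into the relation:
x = 5: LHS = 2·5³ - 5² + 2·5 - 3 = 232; 232 > 0 — holds

The claim holds here, so x = 5 is not a counterexample. (A counterexample exists elsewhere, e.g. x = 0.)

Answer: No, x = 5 is not a counterexample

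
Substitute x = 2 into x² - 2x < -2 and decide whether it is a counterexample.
Substitute x = 2 into the relation:
x = 2: LHS = 2² - 2·2 = 0; 0 < -2 — FAILS

Since the claim fails at x = 2, this value is a counterexample.

Answer: Yes, x = 2 is a counterexample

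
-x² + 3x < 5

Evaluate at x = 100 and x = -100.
x = 100: LHS = -100² + 3·100 = -9700; -9700 < 5 — holds
x = -100: LHS = -(-100)² + 3·(-100) = -10300; -10300 < 5 — holds

Answer: Yes, holds for both x = 100 and x = -100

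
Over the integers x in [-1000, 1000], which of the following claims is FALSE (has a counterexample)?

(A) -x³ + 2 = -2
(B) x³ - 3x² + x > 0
(A) x = 0: LHS = -0³ + 2 = 2; 2 = -2 — FAILS
(B) x = 0: LHS = 0³ - 3·0² + 0 = 0; 0 > 0 — FAILS

Answer: Both A and B are false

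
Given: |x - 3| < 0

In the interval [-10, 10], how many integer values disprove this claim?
Counterexamples in [-10, 10]: {-10, -9, -8, -7, -6, -5, -4, -3, -2, -1, 0, 1, 2, 3, 4, 5, 6, 7, 8, 9, 10}.

Counting them gives 21 values.

Answer: 21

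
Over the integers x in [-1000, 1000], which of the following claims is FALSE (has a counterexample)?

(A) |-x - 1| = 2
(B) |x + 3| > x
(A) x = 0: LHS = |-0 - 1| = |-1| = 1; 1 = 2 — FAILS

(B) Over all integers in [-1000, 1000], LHS − RHS is smallest at x = 0, where it equals 3:
x = 0: LHS = |0 + 3| = |3| = 3; 3 > 0 — holds
At the ends of the range:
x = -1000: LHS = |(-1000) + 3| = |-997| = 997; 997 > -1000 — holds
x = 1000: LHS = |1000 + 3| = |1003| = 1003; 1003 > 1000 — holds
Hence LHS − RHS is never zero or negative, i.e. LHS > RHS throughout, so the relation holds for every integer in [-1000, 1000].

Only (A) has a counterexample.

Answer: A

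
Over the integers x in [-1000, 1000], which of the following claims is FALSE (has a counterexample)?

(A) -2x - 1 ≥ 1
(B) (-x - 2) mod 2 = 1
(A) x = 0: LHS = -2·0 - 1 = -1; -1 ≥ 1 — FAILS
(B) x = 0: LHS = (-0 - 2) mod 2 = (-2) mod 2 = 0; 0 = 1 — FAILS

Answer: Both A and B are false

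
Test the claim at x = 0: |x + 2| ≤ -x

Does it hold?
x = 0: LHS = |0 + 2| = |2| = 2, RHS = -0 = 0; 2 ≤ 0 — FAILS

The relation fails at x = 0, so x = 0 is a counterexample.

Answer: No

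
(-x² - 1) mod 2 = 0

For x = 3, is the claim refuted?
Substitute x = 3 into the relation:
x = 3: LHS = (-3² - 1) mod 2 = (-10) mod 2 = 0; 0 = 0 — holds

The claim holds here, so x = 3 is not a counterexample. (A counterexample exists elsewhere, e.g. x = 0.)

Answer: No, x = 3 is not a counterexample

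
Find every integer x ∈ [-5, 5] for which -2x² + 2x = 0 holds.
Holds for: {0, 1}
Fails for: {-5, -4, -3, -2, -1, 2, 3, 4, 5}

Answer: {0, 1}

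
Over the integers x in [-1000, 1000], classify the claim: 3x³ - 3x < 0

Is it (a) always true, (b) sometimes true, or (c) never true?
Holds at x = -2: LHS = 3·(-2)³ - 3·(-2) = -18; -18 < 0 — holds
Fails at x = 0: LHS = 3·0³ - 3·0 = 0; 0 < 0 — FAILS
It is satisfied by some integers in the range but not all.

Answer: Sometimes true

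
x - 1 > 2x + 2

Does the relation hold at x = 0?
x = 0: LHS = 0 - 1 = -1, RHS = 2·0 + 2 = 2; -1 > 2 — FAILS

The relation fails at x = 0, so x = 0 is a counterexample.

Answer: No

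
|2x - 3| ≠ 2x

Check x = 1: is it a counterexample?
Substitute x = 1 into the relation:
x = 1: LHS = |2·1 - 3| = |-1| = 1, RHS = 2·1 = 2; 1 ≠ 2 — holds

The relation holds at x = 1, so it is not a counterexample.

Answer: No, x = 1 is not a counterexample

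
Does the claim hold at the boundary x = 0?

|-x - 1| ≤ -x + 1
x = 0: LHS = |-0 - 1| = |-1| = 1, RHS = -0 + 1 = 1; 1 ≤ 1 — holds

The relation is satisfied at x = 0.

Answer: Yes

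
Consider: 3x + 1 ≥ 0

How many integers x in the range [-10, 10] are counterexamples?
Counterexamples in [-10, 10]: {-10, -9, -8, -7, -6, -5, -4, -3, -2, -1}.

Counting them gives 10 values.

Answer: 10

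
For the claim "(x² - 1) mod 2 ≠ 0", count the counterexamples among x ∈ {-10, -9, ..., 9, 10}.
Counterexamples in [-10, 10]: {-9, -7, -5, -3, -1, 1, 3, 5, 7, 9}.

Counting them gives 10 values.

Answer: 10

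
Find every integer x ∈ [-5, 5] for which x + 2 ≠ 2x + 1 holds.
Holds for: {-5, -4, -3, -2, -1, 0, 2, 3, 4, 5}
Fails for: {1}

Answer: {-5, -4, -3, -2, -1, 0, 2, 3, 4, 5}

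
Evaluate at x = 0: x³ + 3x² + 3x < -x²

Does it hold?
x = 0: LHS = 0³ + 3·0² + 3·0 = 0, RHS = -0² = 0; 0 < 0 — FAILS

The relation fails at x = 0, so x = 0 is a counterexample.

Answer: No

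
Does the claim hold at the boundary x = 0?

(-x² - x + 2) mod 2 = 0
x = 0: LHS = (-0² - 0 + 2) mod 2 = 2 mod 2 = 0; 0 = 0 — holds

The relation is satisfied at x = 0.

Answer: Yes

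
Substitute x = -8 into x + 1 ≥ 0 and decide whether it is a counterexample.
Substitute x = -8 into the relation:
x = -8: LHS = (-8) + 1 = -7; -7 ≥ 0 — FAILS

Since the claim fails at x = -8, this value is a counterexample.

Answer: Yes, x = -8 is a counterexample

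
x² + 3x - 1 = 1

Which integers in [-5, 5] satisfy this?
Track d = LHS − RHS over the integers in [-5, 5]. Equality would need d = 0, but d changes sign only between consecutive integers, jumping over 0:
x = -4: LHS = (-4)² + 3·(-4) - 1 = 3; 3 = 1 — FAILS  (d = 2)
x = -3: LHS = (-3)² + 3·(-3) - 1 = -1; -1 = 1 — FAILS  (d = -2)
x = 0: LHS = 0² + 3·0 - 1 = -1; -1 = 1 — FAILS  (d = -2)
x = 1: LHS = 1² + 3·1 - 1 = 3; 3 = 1 — FAILS  (d = 2)
Away from these crossings d keeps a constant sign, and checking every integer in [-5, 5] confirms d ≠ 0 throughout. Hence the two sides are never equal, so the claimed relation (=) fails for every integer in [-5, 5].

Answer: None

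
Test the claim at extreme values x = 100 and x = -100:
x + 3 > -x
x = 100: LHS = 100 + 3 = 103; 103 > -100 — holds
x = -100: LHS = (-100) + 3 = -97, RHS = -(-100) = 100; -97 > 100 — FAILS

Answer: Partially: holds for x = 100, fails for x = -100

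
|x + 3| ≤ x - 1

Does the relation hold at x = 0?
x = 0: LHS = |0 + 3| = |3| = 3, RHS = 0 - 1 = -1; 3 ≤ -1 — FAILS

The relation fails at x = 0, so x = 0 is a counterexample.

Answer: No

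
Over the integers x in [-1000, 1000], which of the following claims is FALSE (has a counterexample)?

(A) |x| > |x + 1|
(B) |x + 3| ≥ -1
(A) x = 0: LHS = |0| = 0, RHS = |0 + 1| = |1| = 1; 0 > 1 — FAILS

(B) An absolute value is never negative, so the left side is ≥ 0 for every x, while the right side is -1. Tightest case in [-1000, 1000] is x = -3:
x = -3: LHS = |(-3) + 3| = |0| = 0; 0 ≥ -1 — holds
Hence LHS − RHS is never negative, i.e. LHS ≥ RHS throughout, so the relation holds for every integer in [-1000, 1000].

Only (A) has a counterexample.

Answer: A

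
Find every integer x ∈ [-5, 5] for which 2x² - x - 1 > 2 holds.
Holds for: {-5, -4, -3, -2, 2, 3, 4, 5}
Fails for: {-1, 0, 1}

Answer: {-5, -4, -3, -2, 2, 3, 4, 5}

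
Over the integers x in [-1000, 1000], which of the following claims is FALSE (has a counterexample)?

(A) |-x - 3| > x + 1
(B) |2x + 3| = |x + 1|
(A) Over all integers in [-1000, 1000], LHS − RHS is smallest at x = 0, where it equals 2:
x = 0: LHS = |-0 - 3| = |-3| = 3, RHS = 0 + 1 = 1; 3 > 1 — holds
At the ends of the range:
x = -1000: LHS = |-(-1000) - 3| = |997| = 997, RHS = (-1000) + 1 = -999; 997 > -999 — holds
x = 1000: LHS = |-1000 - 3| = |-1003| = 1003, RHS = 1000 + 1 = 1001; 1003 > 1001 — holds
Hence LHS − RHS is never zero or negative, i.e. LHS > RHS throughout, so the relation holds for every integer in [-1000, 1000].

(B) x = 0: LHS = |2·0 + 3| = |3| = 3, RHS = |0 + 1| = |1| = 1; 3 = 1 — FAILS

Only (B) has a counterexample.

Answer: B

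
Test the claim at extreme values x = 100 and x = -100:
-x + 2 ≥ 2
x = 100: LHS = -100 + 2 = -98; -98 ≥ 2 — FAILS
x = -100: LHS = -(-100) + 2 = 102; 102 ≥ 2 — holds

Answer: Partially: fails for x = 100, holds for x = -100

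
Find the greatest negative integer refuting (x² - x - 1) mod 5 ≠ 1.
Testing negative integers from -1 downward:
x = -1: LHS = ((-1)² - (-1) - 1) mod 5 = 1 mod 5 = 1; 1 ≠ 1 — FAILS  ← closest negative counterexample to 0

Answer: x = -1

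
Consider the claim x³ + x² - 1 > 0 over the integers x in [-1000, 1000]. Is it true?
The claim fails at x = 0:
x = 0: LHS = 0³ + 0² - 1 = -1; -1 > 0 — FAILS

Because a single integer refutes it, the statement is false.

Answer: False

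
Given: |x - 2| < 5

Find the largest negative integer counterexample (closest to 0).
Testing negative integers from -1 downward:
x = -1: LHS = |(-1) - 2| = |-3| = 3; 3 < 5 — holds
x = -2: LHS = |(-2) - 2| = |-4| = 4; 4 < 5 — holds
x = -3: LHS = |(-3) - 2| = |-5| = 5; 5 < 5 — FAILS  ← closest negative counterexample to 0

Answer: x = -3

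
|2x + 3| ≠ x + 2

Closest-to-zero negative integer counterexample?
Testing negative integers from -1 downward:
x = -1: LHS = |2·(-1) + 3| = |1| = 1, RHS = (-1) + 2 = 1; 1 ≠ 1 — FAILS  ← closest negative counterexample to 0

Answer: x = -1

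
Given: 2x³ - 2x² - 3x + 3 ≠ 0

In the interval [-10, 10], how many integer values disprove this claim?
Counterexamples in [-10, 10]: {1}.

Counting them gives 1 values.

Answer: 1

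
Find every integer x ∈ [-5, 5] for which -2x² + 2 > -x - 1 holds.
Holds for: {0, 1}
Fails for: {-5, -4, -3, -2, -1, 2, 3, 4, 5}

Answer: {0, 1}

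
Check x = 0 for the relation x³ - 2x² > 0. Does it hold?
x = 0: LHS = 0³ - 2·0² = 0; 0 > 0 — FAILS

The relation fails at x = 0, so x = 0 is a counterexample.

Answer: No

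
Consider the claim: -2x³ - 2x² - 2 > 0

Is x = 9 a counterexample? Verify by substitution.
Substitute x = 9 into the relation:
x = 9: LHS = -2·9³ - 2·9² - 2 = -1622; -1622 > 0 — FAILS

Since the claim fails at x = 9, this value is a counterexample.

Answer: Yes, x = 9 is a counterexample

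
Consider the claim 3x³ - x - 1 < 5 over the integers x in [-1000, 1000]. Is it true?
The claim fails at x = 2:
x = 2: LHS = 3·2³ - 2 - 1 = 21; 21 < 5 — FAILS

Because a single integer refutes it, the statement is false.

Answer: False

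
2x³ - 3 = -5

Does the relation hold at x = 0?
x = 0: LHS = 2·0³ - 3 = -3; -3 = -5 — FAILS

The relation fails at x = 0, so x = 0 is a counterexample.

Answer: No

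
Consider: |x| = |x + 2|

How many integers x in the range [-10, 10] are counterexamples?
Counterexamples in [-10, 10]: {-10, -9, -8, -7, -6, -5, -4, -3, -2, 0, 1, 2, 3, 4, 5, 6, 7, 8, 9, 10}.

Counting them gives 20 values.

Answer: 20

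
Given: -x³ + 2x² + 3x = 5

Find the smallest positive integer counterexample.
Testing positive integers:
x = 1: LHS = -1³ + 2·1² + 3·1 = 4; 4 = 5 — FAILS  ← smallest positive counterexample

Answer: x = 1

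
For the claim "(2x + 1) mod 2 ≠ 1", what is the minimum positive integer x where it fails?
Testing positive integers:
x = 1: LHS = (2·1 + 1) mod 2 = 3 mod 2 = 1; 1 ≠ 1 — FAILS  ← smallest positive counterexample

Answer: x = 1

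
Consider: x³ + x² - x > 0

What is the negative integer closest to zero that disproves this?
Testing negative integers from -1 downward:
x = -1: LHS = (-1)³ + (-1)² - (-1) = 1; 1 > 0 — holds
x = -2: LHS = (-2)³ + (-2)² - (-2) = -2; -2 > 0 — FAILS  ← closest negative counterexample to 0

Answer: x = -2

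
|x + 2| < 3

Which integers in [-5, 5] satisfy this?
Holds for: {-4, -3, -2, -1, 0}
Fails for: {-5, 1, 2, 3, 4, 5}

Answer: {-4, -3, -2, -1, 0}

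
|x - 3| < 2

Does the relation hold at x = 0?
x = 0: LHS = |0 - 3| = |-3| = 3; 3 < 2 — FAILS

The relation fails at x = 0, so x = 0 is a counterexample.

Answer: No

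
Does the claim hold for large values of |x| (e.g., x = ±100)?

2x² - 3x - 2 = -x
x = 100: LHS = 2·100² - 3·100 - 2 = 19698; 19698 = -100 — FAILS
x = -100: LHS = 2·(-100)² - 3·(-100) - 2 = 20298, RHS = -(-100) = 100; 20298 = 100 — FAILS

Answer: No, fails for both x = 100 and x = -100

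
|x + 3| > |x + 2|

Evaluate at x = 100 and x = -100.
x = 100: LHS = |100 + 3| = |103| = 103, RHS = |100 + 2| = |102| = 102; 103 > 102 — holds
x = -100: LHS = |(-100) + 3| = |-97| = 97, RHS = |(-100) + 2| = |-98| = 98; 97 > 98 — FAILS

Answer: Partially: holds for x = 100, fails for x = -100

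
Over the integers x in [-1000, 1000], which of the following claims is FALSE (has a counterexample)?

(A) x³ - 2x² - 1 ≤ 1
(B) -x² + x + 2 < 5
(A) x = 3: LHS = 3³ - 2·3² - 1 = 8; 8 ≤ 1 — FAILS

(B) Over all integers in [-1000, 1000], LHS − RHS is largest at x = 0, where it equals -3:
x = 0: LHS = -0² + 0 + 2 = 2; 2 < 5 — holds
At the ends of the range:
x = -1000: LHS = -(-1000)² + (-1000) + 2 = -1000998; -1000998 < 5 — holds
x = 1000: LHS = -1000² + 1000 + 2 = -998998; -998998 < 5 — holds
Hence LHS − RHS is never zero or positive, i.e. LHS < RHS throughout, so the relation holds for every integer in [-1000, 1000].

Only (A) has a counterexample.

Answer: A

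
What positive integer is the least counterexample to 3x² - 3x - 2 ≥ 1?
Testing positive integers:
x = 1: LHS = 3·1² - 3·1 - 2 = -2; -2 ≥ 1 — FAILS  ← smallest positive counterexample

Answer: x = 1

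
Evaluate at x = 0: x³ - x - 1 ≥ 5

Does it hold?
x = 0: LHS = 0³ - 0 - 1 = -1; -1 ≥ 5 — FAILS

The relation fails at x = 0, so x = 0 is a counterexample.

Answer: No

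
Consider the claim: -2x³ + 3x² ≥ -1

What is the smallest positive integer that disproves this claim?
Testing positive integers:
x = 1: LHS = -2·1³ + 3·1² = 1; 1 ≥ -1 — holds
x = 2: LHS = -2·2³ + 3·2² = -4; -4 ≥ -1 — FAILS  ← smallest positive counterexample

Answer: x = 2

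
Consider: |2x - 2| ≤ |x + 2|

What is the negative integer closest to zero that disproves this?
Testing negative integers from -1 downward:
x = -1: LHS = |2·(-1) - 2| = |-4| = 4, RHS = |(-1) + 2| = |1| = 1; 4 ≤ 1 — FAILS  ← closest negative counterexample to 0

Answer: x = -1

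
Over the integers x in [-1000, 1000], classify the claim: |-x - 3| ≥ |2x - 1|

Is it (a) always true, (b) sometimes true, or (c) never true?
Holds at x = 0: LHS = |-0 - 3| = |-3| = 3, RHS = |2·0 - 1| = |-1| = 1; 3 ≥ 1 — holds
Fails at x = -1: LHS = |-(-1) - 3| = |-2| = 2, RHS = |2·(-1) - 1| = |-3| = 3; 2 ≥ 3 — FAILS
It is satisfied by some integers in the range but not all.

Answer: Sometimes true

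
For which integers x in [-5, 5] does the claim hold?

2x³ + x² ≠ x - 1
Track d = LHS − RHS over the integers in [-5, 5]. Equality would need d = 0, but d changes sign only between consecutive integers, jumping over 0:
x = -2: LHS = 2·(-2)³ + (-2)² = -12, RHS = (-2) - 1 = -3; -12 ≠ -3 — holds  (d = -9)
x = -1: LHS = 2·(-1)³ + (-1)² = -1, RHS = (-1) - 1 = -2; -1 ≠ -2 — holds  (d = 1)
Away from these crossings d keeps a constant sign, and checking every integer in [-5, 5] confirms d ≠ 0 throughout. Hence the two sides are never equal, so the relation holds for every integer in [-5, 5].

Answer: All integers in [-5, 5]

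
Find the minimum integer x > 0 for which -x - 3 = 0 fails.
Testing positive integers:
x = 1: LHS = -1 - 3 = -4; -4 = 0 — FAILS  ← smallest positive counterexample

Answer: x = 1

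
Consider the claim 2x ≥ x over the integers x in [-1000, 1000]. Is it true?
The claim fails at x = -1:
x = -1: LHS = 2·(-1) = -2; -2 ≥ -1 — FAILS

Because a single integer refutes it, the statement is false.

Answer: False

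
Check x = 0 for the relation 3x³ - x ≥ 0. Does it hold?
x = 0: LHS = 3·0³ - 0 = 0; 0 ≥ 0 — holds

The relation is satisfied at x = 0.

Answer: Yes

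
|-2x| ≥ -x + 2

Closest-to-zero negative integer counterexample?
Testing negative integers from -1 downward:
x = -1: LHS = |-2·(-1)| = |2| = 2, RHS = -(-1) + 2 = 3; 2 ≥ 3 — FAILS  ← closest negative counterexample to 0

Answer: x = -1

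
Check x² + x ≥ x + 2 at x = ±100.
x = 100: LHS = 100² + 100 = 10100, RHS = 100 + 2 = 102; 10100 ≥ 102 — holds
x = -100: LHS = (-100)² + (-100) = 9900, RHS = (-100) + 2 = -98; 9900 ≥ -98 — holds

Answer: Yes, holds for both x = 100 and x = -100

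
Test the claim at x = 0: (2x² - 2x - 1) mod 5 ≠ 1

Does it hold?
x = 0: LHS = (2·0² - 2·0 - 1) mod 5 = (-1) mod 5 = 4; 4 ≠ 1 — holds

The relation is satisfied at x = 0.

Answer: Yes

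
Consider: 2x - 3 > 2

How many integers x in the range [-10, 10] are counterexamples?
Counterexamples in [-10, 10]: {-10, -9, -8, -7, -6, -5, -4, -3, -2, -1, 0, 1, 2}.

Counting them gives 13 values.

Answer: 13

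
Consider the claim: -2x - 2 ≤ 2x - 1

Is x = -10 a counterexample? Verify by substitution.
Substitute x = -10 into the relation:
x = -10: LHS = -2·(-10) - 2 = 18, RHS = 2·(-10) - 1 = -21; 18 ≤ -21 — FAILS

Since the claim fails at x = -10, this value is a counterexample.

Answer: Yes, x = -10 is a counterexample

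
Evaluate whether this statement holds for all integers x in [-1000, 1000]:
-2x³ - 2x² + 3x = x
The claim fails at x = 1:
x = 1: LHS = -2·1³ - 2·1² + 3·1 = -1; -1 = 1 — FAILS

Because a single integer refutes it, the statement is false.

Answer: False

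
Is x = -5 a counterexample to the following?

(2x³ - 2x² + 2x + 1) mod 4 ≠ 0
Substitute x = -5 into the relation:
x = -5: LHS = (2·(-5)³ - 2·(-5)² + 2·(-5) + 1) mod 4 = (-309) mod 4 = 3; 3 ≠ 0 — holds

The relation holds at x = -5, so it is not a counterexample.

Answer: No, x = -5 is not a counterexample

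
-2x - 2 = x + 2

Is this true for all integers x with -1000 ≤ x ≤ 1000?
The claim fails at x = 0:
x = 0: LHS = -2·0 - 2 = -2, RHS = 0 + 2 = 2; -2 = 2 — FAILS

Because a single integer refutes it, the statement is false.

Answer: False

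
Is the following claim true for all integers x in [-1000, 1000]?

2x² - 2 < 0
The claim fails at x = 1:
x = 1: LHS = 2·1² - 2 = 0; 0 < 0 — FAILS

Because a single integer refutes it, the statement is false.

Answer: False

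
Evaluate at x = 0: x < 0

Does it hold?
x = 0: 0 < 0 — FAILS

The relation fails at x = 0, so x = 0 is a counterexample.

Answer: No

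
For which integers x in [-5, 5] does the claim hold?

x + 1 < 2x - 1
Holds for: {3, 4, 5}
Fails for: {-5, -4, -3, -2, -1, 0, 1, 2}

Answer: {3, 4, 5}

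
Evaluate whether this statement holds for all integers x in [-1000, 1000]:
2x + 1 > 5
The claim fails at x = 0:
x = 0: LHS = 2·0 + 1 = 1; 1 > 5 — FAILS

Because a single integer refutes it, the statement is false.

Answer: False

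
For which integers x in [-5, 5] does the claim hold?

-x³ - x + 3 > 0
Holds for: {-5, -4, -3, -2, -1, 0, 1}
Fails for: {2, 3, 4, 5}

Answer: {-5, -4, -3, -2, -1, 0, 1}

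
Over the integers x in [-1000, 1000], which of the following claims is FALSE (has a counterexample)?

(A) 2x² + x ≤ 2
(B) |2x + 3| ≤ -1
(A) x = 1: LHS = 2·1² + 1 = 3; 3 ≤ 2 — FAILS
(B) x = 0: LHS = |2·0 + 3| = |3| = 3; 3 ≤ -1 — FAILS

Answer: Both A and B are false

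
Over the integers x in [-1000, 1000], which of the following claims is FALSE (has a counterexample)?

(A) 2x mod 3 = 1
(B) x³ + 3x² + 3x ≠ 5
(A) x = 0: LHS = (2·0) mod 3 = 0 mod 3 = 0; 0 = 1 — FAILS

(B) Track d = LHS − RHS over the integers in [-1000, 1000]. Equality would need d = 0, but d changes sign only between consecutive integers, jumping over 0:
x = 0: LHS = 0³ + 3·0² + 3·0 = 0; 0 ≠ 5 — holds  (d = -5)
x = 1: LHS = 1³ + 3·1² + 3·1 = 7; 7 ≠ 5 — holds  (d = 2)
Away from these crossings d keeps a constant sign, and checking every integer in [-1000, 1000] confirms d ≠ 0 throughout. Hence the two sides are never equal, so the relation holds for every integer in [-1000, 1000].

Only (A) has a counterexample.

Answer: A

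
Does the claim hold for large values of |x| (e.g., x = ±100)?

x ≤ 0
x = 100: 100 ≤ 0 — FAILS
x = -100: -100 ≤ 0 — holds

Answer: Partially: fails for x = 100, holds for x = -100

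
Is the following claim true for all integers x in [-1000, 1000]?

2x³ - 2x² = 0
The claim fails at x = -1:
x = -1: LHS = 2·(-1)³ - 2·(-1)² = -4; -4 = 0 — FAILS

Because a single integer refutes it, the statement is false.

Answer: False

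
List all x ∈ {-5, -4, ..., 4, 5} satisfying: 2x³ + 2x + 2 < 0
Holds for: {-5, -4, -3, -2, -1}
Fails for: {0, 1, 2, 3, 4, 5}

Answer: {-5, -4, -3, -2, -1}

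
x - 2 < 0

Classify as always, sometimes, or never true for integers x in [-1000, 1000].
Holds at x = 0: LHS = 0 - 2 = -2; -2 < 0 — holds
Fails at x = 2: LHS = 2 - 2 = 0; 0 < 0 — FAILS
It is satisfied by some integers in the range but not all.

Answer: Sometimes true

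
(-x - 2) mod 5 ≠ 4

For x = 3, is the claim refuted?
Substitute x = 3 into the relation:
x = 3: LHS = (-3 - 2) mod 5 = (-5) mod 5 = 0; 0 ≠ 4 — holds

The claim holds here, so x = 3 is not a counterexample. (A counterexample exists elsewhere, e.g. x = -1.)

Answer: No, x = 3 is not a counterexample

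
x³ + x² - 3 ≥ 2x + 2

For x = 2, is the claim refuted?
Substitute x = 2 into the relation:
x = 2: LHS = 2³ + 2² - 3 = 9, RHS = 2·2 + 2 = 6; 9 ≥ 6 — holds

The claim holds here, so x = 2 is not a counterexample. (A counterexample exists elsewhere, e.g. x = 0.)

Answer: No, x = 2 is not a counterexample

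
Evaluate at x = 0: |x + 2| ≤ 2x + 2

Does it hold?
x = 0: LHS = |0 + 2| = |2| = 2, RHS = 2·0 + 2 = 2; 2 ≤ 2 — holds

The relation is satisfied at x = 0.

Answer: Yes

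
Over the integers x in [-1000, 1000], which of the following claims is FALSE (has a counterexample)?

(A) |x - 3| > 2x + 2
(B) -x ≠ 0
(A) x = 1: LHS = |1 - 3| = |-2| = 2, RHS = 2·1 + 2 = 4; 2 > 4 — FAILS
(B) x = 0: LHS = -0 = 0; 0 ≠ 0 — FAILS

Answer: Both A and B are false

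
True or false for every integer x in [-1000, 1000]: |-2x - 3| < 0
The claim fails at x = 0:
x = 0: LHS = |-2·0 - 3| = |-3| = 3; 3 < 0 — FAILS

Because a single integer refutes it, the statement is false.

Answer: False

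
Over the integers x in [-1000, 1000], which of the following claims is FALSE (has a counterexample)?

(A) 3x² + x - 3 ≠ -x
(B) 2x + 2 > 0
(A) Track d = LHS − RHS over the integers in [-1000, 1000]. Equality would need d = 0, but d changes sign only between consecutive integers, jumping over 0:
x = -2: LHS = 3·(-2)² + (-2) - 3 = 7, RHS = -(-2) = 2; 7 ≠ 2 — holds  (d = 5)
x = -1: LHS = 3·(-1)² + (-1) - 3 = -1, RHS = -(-1) = 1; -1 ≠ 1 — holds  (d = -2)
x = 0: LHS = 3·0² + 0 - 3 = -3, RHS = -0 = 0; -3 ≠ 0 — holds  (d = -3)
x = 1: LHS = 3·1² + 1 - 3 = 1; 1 ≠ -1 — holds  (d = 2)
Away from these crossings d keeps a constant sign, and checking every integer in [-1000, 1000] confirms d ≠ 0 throughout. Hence the two sides are never equal, so the relation holds for every integer in [-1000, 1000].

(B) x = -1: LHS = 2·(-1) + 2 = 0; 0 > 0 — FAILS

Only (B) has a counterexample.

Answer: B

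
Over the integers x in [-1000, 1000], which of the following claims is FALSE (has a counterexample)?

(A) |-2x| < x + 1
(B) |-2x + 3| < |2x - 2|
(A) x = 1: LHS = |-2·1| = |-2| = 2, RHS = 1 + 1 = 2; 2 < 2 — FAILS
(B) x = 0: LHS = |-2·0 + 3| = |3| = 3, RHS = |2·0 - 2| = |-2| = 2; 3 < 2 — FAILS

Answer: Both A and B are false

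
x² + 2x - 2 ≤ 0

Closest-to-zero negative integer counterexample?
Testing negative integers from -1 downward:
x = -1: LHS = (-1)² + 2·(-1) - 2 = -3; -3 ≤ 0 — holds
x = -2: LHS = (-2)² + 2·(-2) - 2 = -2; -2 ≤ 0 — holds
x = -3: LHS = (-3)² + 2·(-3) - 2 = 1; 1 ≤ 0 — FAILS  ← closest negative counterexample to 0

Answer: x = -3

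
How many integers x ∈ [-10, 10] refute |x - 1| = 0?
Counterexamples in [-10, 10]: {-10, -9, -8, -7, -6, -5, -4, -3, -2, -1, 0, 2, 3, 4, 5, 6, 7, 8, 9, 10}.

Counting them gives 20 values.

Answer: 20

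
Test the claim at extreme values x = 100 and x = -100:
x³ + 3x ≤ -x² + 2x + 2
x = 100: LHS = 100³ + 3·100 = 1000300, RHS = -100² + 2·100 + 2 = -9798; 1000300 ≤ -9798 — FAILS
x = -100: LHS = (-100)³ + 3·(-100) = -1000300, RHS = -(-100)² + 2·(-100) + 2 = -10198; -1000300 ≤ -10198 — holds

Answer: Partially: fails for x = 100, holds for x = -100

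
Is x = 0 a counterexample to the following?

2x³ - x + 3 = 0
Substitute x = 0 into the relation:
x = 0: LHS = 2·0³ - 0 + 3 = 3; 3 = 0 — FAILS

Since the claim fails at x = 0, this value is a counterexample.

Answer: Yes, x = 0 is a counterexample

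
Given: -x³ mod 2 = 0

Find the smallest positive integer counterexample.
Testing positive integers:
x = 1: LHS = (-1³) mod 2 = (-1) mod 2 = 1; 1 = 0 — FAILS  ← smallest positive counterexample

Answer: x = 1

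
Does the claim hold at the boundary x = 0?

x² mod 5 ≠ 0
x = 0: LHS = (0²) mod 5 = 0 mod 5 = 0; 0 ≠ 0 — FAILS

The relation fails at x = 0, so x = 0 is a counterexample.

Answer: No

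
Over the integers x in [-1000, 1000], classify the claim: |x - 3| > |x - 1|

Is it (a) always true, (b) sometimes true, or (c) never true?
Holds at x = 0: LHS = |0 - 3| = |-3| = 3, RHS = |0 - 1| = |-1| = 1; 3 > 1 — holds
Fails at x = 2: LHS = |2 - 3| = |-1| = 1, RHS = |2 - 1| = |1| = 1; 1 > 1 — FAILS
It is satisfied by some integers in the range but not all.

Answer: Sometimes true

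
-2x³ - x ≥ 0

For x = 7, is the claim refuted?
Substitute x = 7 into the relation:
x = 7: LHS = -2·7³ - 7 = -693; -693 ≥ 0 — FAILS

Since the claim fails at x = 7, this value is a counterexample.

Answer: Yes, x = 7 is a counterexample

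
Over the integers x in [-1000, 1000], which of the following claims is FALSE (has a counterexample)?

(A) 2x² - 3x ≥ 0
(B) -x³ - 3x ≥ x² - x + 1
(A) x = 1: LHS = 2·1² - 3·1 = -1; -1 ≥ 0 — FAILS
(B) x = 0: LHS = -0³ - 3·0 = 0, RHS = 0² - 0 + 1 = 1; 0 ≥ 1 — FAILS

Answer: Both A and B are false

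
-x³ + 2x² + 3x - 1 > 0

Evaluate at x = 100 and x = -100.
x = 100: LHS = -100³ + 2·100² + 3·100 - 1 = -979701; -979701 > 0 — FAILS
x = -100: LHS = -(-100)³ + 2·(-100)² + 3·(-100) - 1 = 1019699; 1019699 > 0 — holds

Answer: Partially: fails for x = 100, holds for x = -100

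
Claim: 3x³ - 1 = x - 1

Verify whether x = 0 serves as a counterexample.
Substitute x = 0 into the relation:
x = 0: LHS = 3·0³ - 1 = -1, RHS = 0 - 1 = -1; -1 = -1 — holds

The claim holds here, so x = 0 is not a counterexample. (A counterexample exists elsewhere, e.g. x = 1.)

Answer: No, x = 0 is not a counterexample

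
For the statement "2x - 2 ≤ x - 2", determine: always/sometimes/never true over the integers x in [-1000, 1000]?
Holds at x = 0: LHS = 2·0 - 2 = -2, RHS = 0 - 2 = -2; -2 ≤ -2 — holds
Fails at x = 1: LHS = 2·1 - 2 = 0, RHS = 1 - 2 = -1; 0 ≤ -1 — FAILS
It is satisfied by some integers in the range but not all.

Answer: Sometimes true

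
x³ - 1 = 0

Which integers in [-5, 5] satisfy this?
Holds for: {1}
Fails for: {-5, -4, -3, -2, -1, 0, 2, 3, 4, 5}

Answer: {1}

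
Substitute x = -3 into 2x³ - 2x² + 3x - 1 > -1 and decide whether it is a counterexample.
Substitute x = -3 into the relation:
x = -3: LHS = 2·(-3)³ - 2·(-3)² + 3·(-3) - 1 = -82; -82 > -1 — FAILS

Since the claim fails at x = -3, this value is a counterexample.

Answer: Yes, x = -3 is a counterexample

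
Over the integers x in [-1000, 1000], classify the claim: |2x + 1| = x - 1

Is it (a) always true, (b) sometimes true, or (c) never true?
Over all integers in [-1000, 1000], LHS − RHS is always positive; it is smallest at x = 0, where it equals 2:
x = 0: LHS = |2·0 + 1| = |1| = 1, RHS = 0 - 1 = -1; 1 = -1 — FAILS
At the ends of the range:
x = -1000: LHS = |2·(-1000) + 1| = |-1999| = 1999, RHS = (-1000) - 1 = -1001; 1999 = -1001 — FAILS
x = 1000: LHS = |2·1000 + 1| = |2001| = 2001, RHS = 1000 - 1 = 999; 2001 = 999 — FAILS
Hence LHS − RHS is never 0, i.e. the two sides are never equal, so the claimed relation (=) fails for every integer in [-1000, 1000].

No integer in the range satisfies it.

Answer: Never true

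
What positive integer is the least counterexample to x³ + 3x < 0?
Testing positive integers:
x = 1: LHS = 1³ + 3·1 = 4; 4 < 0 — FAILS  ← smallest positive counterexample

Answer: x = 1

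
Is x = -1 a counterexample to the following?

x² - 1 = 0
Substitute x = -1 into the relation:
x = -1: LHS = (-1)² - 1 = 0; 0 = 0 — holds

The claim holds here, so x = -1 is not a counterexample. (A counterexample exists elsewhere, e.g. x = 0.)

Answer: No, x = -1 is not a counterexample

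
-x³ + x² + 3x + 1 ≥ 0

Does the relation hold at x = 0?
x = 0: LHS = -0³ + 0² + 3·0 + 1 = 1; 1 ≥ 0 — holds

The relation is satisfied at x = 0.

Answer: Yes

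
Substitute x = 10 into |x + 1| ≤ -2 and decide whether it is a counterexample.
Substitute x = 10 into the relation:
x = 10: LHS = |10 + 1| = |11| = 11; 11 ≤ -2 — FAILS

Since the claim fails at x = 10, this value is a counterexample.

Answer: Yes, x = 10 is a counterexample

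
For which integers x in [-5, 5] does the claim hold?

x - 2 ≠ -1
Holds for: {-5, -4, -3, -2, -1, 0, 2, 3, 4, 5}
Fails for: {1}

Answer: {-5, -4, -3, -2, -1, 0, 2, 3, 4, 5}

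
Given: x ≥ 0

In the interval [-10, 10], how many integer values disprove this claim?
Counterexamples in [-10, 10]: {-10, -9, -8, -7, -6, -5, -4, -3, -2, -1}.

Counting them gives 10 values.

Answer: 10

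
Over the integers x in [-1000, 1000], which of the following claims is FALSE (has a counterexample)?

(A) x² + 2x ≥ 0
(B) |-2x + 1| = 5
(A) x = -1: LHS = (-1)² + 2·(-1) = -1; -1 ≥ 0 — FAILS
(B) x = 0: LHS = |-2·0 + 1| = |1| = 1; 1 = 5 — FAILS

Answer: Both A and B are false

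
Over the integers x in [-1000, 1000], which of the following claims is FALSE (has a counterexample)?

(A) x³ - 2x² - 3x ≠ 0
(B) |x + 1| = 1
(A) x = 0: LHS = 0³ - 2·0² - 3·0 = 0; 0 ≠ 0 — FAILS
(B) x = 1: LHS = |1 + 1| = |2| = 2; 2 = 1 — FAILS

Answer: Both A and B are false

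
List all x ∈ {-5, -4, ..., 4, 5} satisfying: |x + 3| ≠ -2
An absolute value is never negative, so the left side is ≥ 0 for every x, while the right side is -2. Tightest case in [-5, 5] is x = -3:
x = -3: LHS = |(-3) + 3| = |0| = 0; 0 ≠ -2 — holds
Hence LHS − RHS is never 0, i.e. the two sides are never equal, so the relation holds for every integer in [-5, 5].

Answer: All integers in [-5, 5]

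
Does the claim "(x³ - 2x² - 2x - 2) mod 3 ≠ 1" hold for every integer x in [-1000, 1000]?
The claim fails at x = 0:
x = 0: LHS = (0³ - 2·0² - 2·0 - 2) mod 3 = (-2) mod 3 = 1; 1 ≠ 1 — FAILS

Because a single integer refutes it, the statement is false.

Answer: False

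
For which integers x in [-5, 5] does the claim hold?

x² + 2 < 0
Over all integers in [-5, 5], LHS − RHS is smallest at x = 0, where it equals 2:
x = 0: LHS = 0² + 2 = 2; 2 < 0 — FAILS
At the ends of the range:
x = -5: LHS = (-5)² + 2 = 27; 27 < 0 — FAILS
x = 5: LHS = 5² + 2 = 27; 27 < 0 — FAILS
Hence LHS − RHS is never negative, i.e. LHS ≥ RHS throughout, so the claimed relation (<) fails for every integer in [-5, 5].

Answer: None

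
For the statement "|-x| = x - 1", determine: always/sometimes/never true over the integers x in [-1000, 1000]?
Over all integers in [-1000, 1000], LHS − RHS is always positive; it is smallest at x = 0, where it equals 1:
x = 0: LHS = |-0| = |0| = 0, RHS = 0 - 1 = -1; 0 = -1 — FAILS
At the ends of the range:
x = -1000: LHS = |-(-1000)| = |1000| = 1000, RHS = (-1000) - 1 = -1001; 1000 = -1001 — FAILS
x = 1000: LHS = |-1000| = 1000, RHS = 1000 - 1 = 999; 1000 = 999 — FAILS
Hence LHS − RHS is never 0, i.e. the two sides are never equal, so the claimed relation (=) fails for every integer in [-1000, 1000].

No integer in the range satisfies it.

Answer: Never true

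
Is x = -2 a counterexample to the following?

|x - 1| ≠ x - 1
Substitute x = -2 into the relation:
x = -2: LHS = |(-2) - 1| = |-3| = 3, RHS = (-2) - 1 = -3; 3 ≠ -3 — holds

The claim holds here, so x = -2 is not a counterexample. (A counterexample exists elsewhere, e.g. x = 1.)

Answer: No, x = -2 is not a counterexample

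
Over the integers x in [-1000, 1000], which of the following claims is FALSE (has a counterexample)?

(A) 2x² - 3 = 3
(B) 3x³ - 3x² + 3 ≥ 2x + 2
(A) x = 0: LHS = 2·0² - 3 = -3; -3 = 3 — FAILS
(B) x = 1: LHS = 3·1³ - 3·1² + 3 = 3, RHS = 2·1 + 2 = 4; 3 ≥ 4 — FAILS

Answer: Both A and B are false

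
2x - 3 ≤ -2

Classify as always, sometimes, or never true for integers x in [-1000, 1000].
Holds at x = 0: LHS = 2·0 - 3 = -3; -3 ≤ -2 — holds
Fails at x = 1: LHS = 2·1 - 3 = -1; -1 ≤ -2 — FAILS
It is satisfied by some integers in the range but not all.

Answer: Sometimes true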